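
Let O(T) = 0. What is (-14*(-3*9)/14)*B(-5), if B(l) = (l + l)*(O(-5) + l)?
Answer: 1350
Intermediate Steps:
B(l) = 2*l**2 (B(l) = (l + l)*(0 + l) = (2*l)*l = 2*l**2)
(-14*(-3*9)/14)*B(-5) = (-14*(-3*9)/14)*(2*(-5)**2) = (-(-378)/14)*(2*25) = -14*(-27/14)*50 = 27*50 = 1350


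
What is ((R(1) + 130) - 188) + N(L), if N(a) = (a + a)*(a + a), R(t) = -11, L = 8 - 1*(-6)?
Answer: 715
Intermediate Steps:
L = 14 (L = 8 + 6 = 14)
N(a) = 4*a² (N(a) = (2*a)*(2*a) = 4*a²)
((R(1) + 130) - 188) + N(L) = ((-11 + 130) - 188) + 4*14² = (119 - 188) + 4*196 = -69 + 784 = 715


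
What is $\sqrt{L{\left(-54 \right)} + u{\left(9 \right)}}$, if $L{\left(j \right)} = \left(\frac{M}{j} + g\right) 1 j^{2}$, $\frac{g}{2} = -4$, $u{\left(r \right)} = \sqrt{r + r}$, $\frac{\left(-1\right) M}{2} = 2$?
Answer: $\sqrt{-23112 + 3 \sqrt{2}} \approx 152.01 i$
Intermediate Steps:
$M = -4$ ($M = \left(-2\right) 2 = -4$)
$u{\left(r \right)} = \sqrt{2} \sqrt{r}$ ($u{\left(r \right)} = \sqrt{2 r} = \sqrt{2} \sqrt{r}$)
$g = -8$ ($g = 2 \left(-4\right) = -8$)
$L{\left(j \right)} = j^{2} \left(-8 - \frac{4}{j}\right)$ ($L{\left(j \right)} = \left(- \frac{4}{j} - 8\right) 1 j^{2} = \left(-8 - \frac{4}{j}\right) j^{2} = j^{2} \left(-8 - \frac{4}{j}\right)$)
$\sqrt{L{\left(-54 \right)} + u{\left(9 \right)}} = \sqrt{\left(-4\right) \left(-54\right) \left(1 + 2 \left(-54\right)\right) + \sqrt{2} \sqrt{9}} = \sqrt{\left(-4\right) \left(-54\right) \left(1 - 108\right) + \sqrt{2} \cdot 3} = \sqrt{\left(-4\right) \left(-54\right) \left(-107\right) + 3 \sqrt{2}} = \sqrt{-23112 + 3 \sqrt{2}}$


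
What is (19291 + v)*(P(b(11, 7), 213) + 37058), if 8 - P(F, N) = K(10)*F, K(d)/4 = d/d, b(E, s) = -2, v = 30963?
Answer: 1863116796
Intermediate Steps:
K(d) = 4 (K(d) = 4*(d/d) = 4*1 = 4)
P(F, N) = 8 - 4*F
(19291 + v)*(P(b(11, 7), 213) + 37058) = (19291 + 30963)*((8 - 4*(-2)) + 37058) = 50254*((8 + 8) + 37058) = 50254*(16 + 37058) = 50254*37074 = 1863116796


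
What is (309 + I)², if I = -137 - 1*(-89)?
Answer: 68121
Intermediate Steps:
I = -48 (I = -137 + 89 = -48)
(309 + I)² = (309 - 48)² = 261² = 68121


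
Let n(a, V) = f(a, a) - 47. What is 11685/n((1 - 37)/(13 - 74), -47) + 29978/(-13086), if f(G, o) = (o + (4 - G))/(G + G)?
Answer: -277591111/1027251 ≈ -270.23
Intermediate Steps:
f(G, o) = (4 + o - G)/(2*G) (f(G, o) = (4 + o - G)/((2*G)) = (4 + o - G)*(1/(2*G)) = (4 + o - G)/(2*G))
n(a, V) = -47 + 2/a (n(a, V) = (4 + a - a)/(2*a) - 47 = (1/2)*4/a - 47 = 2/a - 47 = -47 + 2/a)
11685/n((1 - 37)/(13 - 74), -47) + 29978/(-13086) = 11685/(-47 + 2/(((1 - 37)/(13 - 74)))) + 29978/(-13086) = 11685/(-47 + 2/((-36/(-61)))) + 29978*(-1/13086) = 11685/(-47 + 2/((-36*(-1/61)))) - 14989/6543 = 11685/(-47 + 2/(36/61)) - 14989/6543 = 11685/(-47 + 2*(61/36)) - 14989/6543 = 11685/(-47 + 61/18) - 14989/6543 = 11685/(-785/18) - 14989/6543 = 11685*(-18/785) - 14989/6543 = -42066/157 - 14989/6543 = -277591111/1027251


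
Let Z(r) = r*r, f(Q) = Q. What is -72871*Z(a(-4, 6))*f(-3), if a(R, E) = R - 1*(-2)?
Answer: 874452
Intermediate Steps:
a(R, E) = 2 + R (a(R, E) = R + 2 = 2 + R)
Z(r) = r²
-72871*Z(a(-4, 6))*f(-3) = -72871*(2 - 4)²*(-3) = -72871*(-2)²*(-3) = -291484*(-3) = -72871*(-12) = 874452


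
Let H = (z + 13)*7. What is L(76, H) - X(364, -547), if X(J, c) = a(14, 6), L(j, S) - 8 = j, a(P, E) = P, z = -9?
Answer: 70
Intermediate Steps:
H = 28 (H = (-9 + 13)*7 = 4*7 = 28)
L(j, S) = 8 + j
X(J, c) = 14
L(76, H) - X(364, -547) = (8 + 76) - 1*14 = 84 - 14 = 70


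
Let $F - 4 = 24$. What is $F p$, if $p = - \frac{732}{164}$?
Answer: $- \frac{5124}{41} \approx -124.98$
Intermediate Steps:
$F = 28$ ($F = 4 + 24 = 28$)
$p = - \frac{183}{41}$ ($p = \left(-732\right) \frac{1}{164} = - \frac{183}{41} \approx -4.4634$)
$F p = 28 \left(- \frac{183}{41}\right) = - \frac{5124}{41}$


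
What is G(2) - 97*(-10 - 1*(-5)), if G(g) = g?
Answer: 487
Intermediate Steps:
G(2) - 97*(-10 - 1*(-5)) = 2 - 97*(-10 - 1*(-5)) = 2 - 97*(-10 + 5) = 2 - 97*(-5) = 2 + 485 = 487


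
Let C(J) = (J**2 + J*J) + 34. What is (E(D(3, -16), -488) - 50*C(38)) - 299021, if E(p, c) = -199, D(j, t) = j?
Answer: -445320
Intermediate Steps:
C(J) = 34 + 2*J**2 (C(J) = (J**2 + J**2) + 34 = 2*J**2 + 34 = 34 + 2*J**2)
(E(D(3, -16), -488) - 50*C(38)) - 299021 = (-199 - 50*(34 + 2*38**2)) - 299021 = (-199 - 50*(34 + 2*1444)) - 299021 = (-199 - 50*(34 + 2888)) - 299021 = (-199 - 50*2922) - 299021 = (-199 - 146100) - 299021 = -146299 - 299021 = -445320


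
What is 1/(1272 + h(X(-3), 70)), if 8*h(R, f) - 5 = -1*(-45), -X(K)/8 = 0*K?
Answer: 4/5113 ≈ 0.00078232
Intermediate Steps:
X(K) = 0 (X(K) = -0*K = -8*0 = 0)
h(R, f) = 25/4 (h(R, f) = 5/8 + (-1*(-45))/8 = 5/8 + (1/8)*45 = 5/8 + 45/8 = 25/4)
1/(1272 + h(X(-3), 70)) = 1/(1272 + 25/4) = 1/(5113/4) = 4/5113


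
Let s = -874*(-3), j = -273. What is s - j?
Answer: 2895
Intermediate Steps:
s = 2622
s - j = 2622 - 1*(-273) = 2622 + 273 = 2895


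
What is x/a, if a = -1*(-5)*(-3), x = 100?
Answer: -20/3 ≈ -6.6667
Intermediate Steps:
a = -15 (a = 5*(-3) = -15)
x/a = 100/(-15) = 100*(-1/15) = -20/3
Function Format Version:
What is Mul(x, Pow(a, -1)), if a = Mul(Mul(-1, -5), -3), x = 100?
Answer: Rational(-20, 3) ≈ -6.6667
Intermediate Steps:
a = -15 (a = Mul(5, -3) = -15)
Mul(x, Pow(a, -1)) = Mul(100, Pow(-15, -1)) = Mul(100, Rational(-1, 15)) = Rational(-20, 3)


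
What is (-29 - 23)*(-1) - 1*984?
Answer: -932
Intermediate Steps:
(-29 - 23)*(-1) - 1*984 = -52*(-1) - 984 = 52 - 984 = -932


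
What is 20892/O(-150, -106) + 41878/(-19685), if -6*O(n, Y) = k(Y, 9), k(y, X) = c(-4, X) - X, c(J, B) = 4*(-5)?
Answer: 2466339658/570865 ≈ 4320.4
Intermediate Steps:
c(J, B) = -20
k(y, X) = -20 - X
O(n, Y) = 29/6 (O(n, Y) = -(-20 - 1*9)/6 = -(-20 - 9)/6 = -⅙*(-29) = 29/6)
20892/O(-150, -106) + 41878/(-19685) = 20892/(29/6) + 41878/(-19685) = 20892*(6/29) + 41878*(-1/19685) = 125352/29 - 41878/19685 = 2466339658/570865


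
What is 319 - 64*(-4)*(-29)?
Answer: -7105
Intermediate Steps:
319 - 64*(-4)*(-29) = 319 + 256*(-29) = 319 - 7424 = -7105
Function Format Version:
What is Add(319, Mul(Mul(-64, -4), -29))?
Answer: -7105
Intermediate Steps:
Add(319, Mul(Mul(-64, -4), -29)) = Add(319, Mul(256, -29)) = Add(319, -7424) = -7105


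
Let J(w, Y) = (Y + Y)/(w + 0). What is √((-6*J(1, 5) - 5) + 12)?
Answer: I*√53 ≈ 7.2801*I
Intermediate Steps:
J(w, Y) = 2*Y/w (J(w, Y) = (2*Y)/w = 2*Y/w)
√((-6*J(1, 5) - 5) + 12) = √((-12*5/1 - 5) + 12) = √((-12*5 - 5) + 12) = √((-6*10 - 5) + 12) = √((-60 - 5) + 12) = √(-65 + 12) = √(-53) = I*√53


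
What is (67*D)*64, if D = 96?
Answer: 411648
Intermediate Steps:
(67*D)*64 = (67*96)*64 = 6432*64 = 411648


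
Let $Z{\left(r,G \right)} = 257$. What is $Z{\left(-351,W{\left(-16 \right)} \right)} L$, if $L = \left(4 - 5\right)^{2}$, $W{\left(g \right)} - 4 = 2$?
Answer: $257$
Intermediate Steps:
$W{\left(g \right)} = 6$ ($W{\left(g \right)} = 4 + 2 = 6$)
$L = 1$ ($L = \left(-1\right)^{2} = 1$)
$Z{\left(-351,W{\left(-16 \right)} \right)} L = 257 \cdot 1 = 257$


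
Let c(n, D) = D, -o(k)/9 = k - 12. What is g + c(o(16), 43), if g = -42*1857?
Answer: -77951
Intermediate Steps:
o(k) = 108 - 9*k (o(k) = -9*(k - 12) = -9*(-12 + k) = 108 - 9*k)
g = -77994
g + c(o(16), 43) = -77994 + 43 = -77951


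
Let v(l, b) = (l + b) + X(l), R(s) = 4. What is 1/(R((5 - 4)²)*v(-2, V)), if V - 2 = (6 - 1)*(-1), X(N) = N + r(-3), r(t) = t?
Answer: -1/40 ≈ -0.025000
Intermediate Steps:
X(N) = -3 + N (X(N) = N - 3 = -3 + N)
V = -3 (V = 2 + (6 - 1)*(-1) = 2 + 5*(-1) = 2 - 5 = -3)
v(l, b) = -3 + b + 2*l (v(l, b) = (l + b) + (-3 + l) = (b + l) + (-3 + l) = -3 + b + 2*l)
1/(R((5 - 4)²)*v(-2, V)) = 1/(4*(-3 - 3 + 2*(-2))) = 1/(4*(-3 - 3 - 4)) = 1/(4*(-10)) = 1/(-40) = -1/40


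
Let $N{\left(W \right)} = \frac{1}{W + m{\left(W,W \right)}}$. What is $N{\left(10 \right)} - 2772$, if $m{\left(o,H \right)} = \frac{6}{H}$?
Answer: $- \frac{146911}{53} \approx -2771.9$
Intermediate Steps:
$N{\left(W \right)} = \frac{1}{W + \frac{6}{W}}$
$N{\left(10 \right)} - 2772 = \frac{10}{6 + 10^{2}} - 2772 = \frac{10}{6 + 100} - 2772 = \frac{10}{106} - 2772 = 10 \cdot \frac{1}{106} - 2772 = \frac{5}{53} - 2772 = - \frac{146911}{53}$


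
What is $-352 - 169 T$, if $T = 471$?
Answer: $-79951$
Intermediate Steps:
$-352 - 169 T = -352 - 79599 = -79951$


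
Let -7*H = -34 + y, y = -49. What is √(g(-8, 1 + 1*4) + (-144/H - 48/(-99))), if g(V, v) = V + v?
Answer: I*√109979067/2739 ≈ 3.8288*I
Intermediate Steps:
H = 83/7 (H = -(-34 - 49)/7 = -⅐*(-83) = 83/7 ≈ 11.857)
√(g(-8, 1 + 1*4) + (-144/H - 48/(-99))) = √((-8 + (1 + 1*4)) + (-144/83/7 - 48/(-99))) = √((-8 + (1 + 4)) + (-144*7/83 - 48*(-1/99))) = √((-8 + 5) + (-1008/83 + 16/33)) = √(-3 - 31936/2739) = √(-40153/2739) = I*√109979067/2739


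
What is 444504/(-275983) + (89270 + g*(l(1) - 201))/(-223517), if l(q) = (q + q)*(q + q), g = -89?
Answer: -3481892241/1667213303 ≈ -2.0885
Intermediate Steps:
l(q) = 4*q**2 (l(q) = (2*q)*(2*q) = 4*q**2)
444504/(-275983) + (89270 + g*(l(1) - 201))/(-223517) = 444504/(-275983) + (89270 - 89*(4*1**2 - 201))/(-223517) = 444504*(-1/275983) + (89270 - 89*(4*1 - 201))*(-1/223517) = -444504/275983 + (89270 - 89*(4 - 201))*(-1/223517) = -444504/275983 + (89270 - 89*(-197))*(-1/223517) = -444504/275983 + (89270 + 17533)*(-1/223517) = -444504/275983 + 106803*(-1/223517) = -444504/275983 - 106803/223517 = -3481892241/1667213303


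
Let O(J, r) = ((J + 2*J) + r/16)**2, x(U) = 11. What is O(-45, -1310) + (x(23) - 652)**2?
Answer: 29306609/64 ≈ 4.5792e+5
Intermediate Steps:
O(J, r) = (3*J + r/16)**2 (O(J, r) = (3*J + r*(1/16))**2 = (3*J + r/16)**2)
O(-45, -1310) + (x(23) - 652)**2 = (-1310 + 48*(-45))**2/256 + (11 - 652)**2 = (-1310 - 2160)**2/256 + (-641)**2 = (1/256)*(-3470)**2 + 410881 = (1/256)*12040900 + 410881 = 3010225/64 + 410881 = 29306609/64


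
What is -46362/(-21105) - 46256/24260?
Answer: 2475154/8533455 ≈ 0.29005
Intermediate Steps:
-46362/(-21105) - 46256/24260 = -46362*(-1/21105) - 46256*1/24260 = 15454/7035 - 11564/6065 = 2475154/8533455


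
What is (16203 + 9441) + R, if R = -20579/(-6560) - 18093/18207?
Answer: 1021040670751/39812640 ≈ 25646.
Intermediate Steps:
R = 85330591/39812640 (R = -20579*(-1/6560) - 18093*1/18207 = 20579/6560 - 6031/6069 = 85330591/39812640 ≈ 2.1433)
(16203 + 9441) + R = (16203 + 9441) + 85330591/39812640 = 25644 + 85330591/39812640 = 1021040670751/39812640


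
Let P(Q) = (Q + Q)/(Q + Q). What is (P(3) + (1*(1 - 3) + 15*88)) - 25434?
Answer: -24115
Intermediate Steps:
P(Q) = 1 (P(Q) = (2*Q)/((2*Q)) = (2*Q)*(1/(2*Q)) = 1)
(P(3) + (1*(1 - 3) + 15*88)) - 25434 = (1 + (1*(1 - 3) + 15*88)) - 25434 = (1 + (1*(-2) + 1320)) - 25434 = (1 + (-2 + 1320)) - 25434 = (1 + 1318) - 25434 = 1319 - 25434 = -24115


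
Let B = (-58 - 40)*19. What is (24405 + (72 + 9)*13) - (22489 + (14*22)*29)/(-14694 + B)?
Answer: 421514069/16556 ≈ 25460.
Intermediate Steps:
B = -1862 (B = -98*19 = -1862)
(24405 + (72 + 9)*13) - (22489 + (14*22)*29)/(-14694 + B) = (24405 + (72 + 9)*13) - (22489 + (14*22)*29)/(-14694 - 1862) = (24405 + 81*13) - (22489 + 308*29)/(-16556) = (24405 + 1053) - (22489 + 8932)*(-1)/16556 = 25458 - 31421*(-1)/16556 = 25458 - 1*(-31421/16556) = 25458 + 31421/16556 = 421514069/16556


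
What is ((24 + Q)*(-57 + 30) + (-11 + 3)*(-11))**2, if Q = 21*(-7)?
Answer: 11621281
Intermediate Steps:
Q = -147
((24 + Q)*(-57 + 30) + (-11 + 3)*(-11))**2 = ((24 - 147)*(-57 + 30) + (-11 + 3)*(-11))**2 = (-123*(-27) - 8*(-11))**2 = (3321 + 88)**2 = 3409**2 = 11621281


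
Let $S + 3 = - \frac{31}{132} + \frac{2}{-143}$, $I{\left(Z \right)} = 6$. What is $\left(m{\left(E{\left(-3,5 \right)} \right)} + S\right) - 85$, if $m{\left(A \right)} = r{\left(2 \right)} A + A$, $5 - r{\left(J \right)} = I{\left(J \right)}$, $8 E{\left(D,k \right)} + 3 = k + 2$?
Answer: $- \frac{151435}{1716} \approx -88.249$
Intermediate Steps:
$E{\left(D,k \right)} = - \frac{1}{8} + \frac{k}{8}$ ($E{\left(D,k \right)} = - \frac{3}{8} + \frac{k + 2}{8} = - \frac{3}{8} + \frac{2 + k}{8} = - \frac{3}{8} + \left(\frac{1}{4} + \frac{k}{8}\right) = - \frac{1}{8} + \frac{k}{8}$)
$r{\left(J \right)} = -1$ ($r{\left(J \right)} = 5 - 6 = -1$)
$S = - \frac{5575}{1716}$ ($S = -3 + \left(- \frac{31}{132} + \frac{2}{-143}\right) = -3 + \left(\left(-31\right) \frac{1}{132} + 2 \left(- \frac{1}{143}\right)\right) = -3 - \frac{427}{1716} = - \frac{5575}{1716} \approx -3.2488$)
$m{\left(A \right)} = 0$ ($m{\left(A \right)} = - A + A = 0$)
$\left(m{\left(E{\left(-3,5 \right)} \right)} + S\right) - 85 = \left(0 - \frac{5575}{1716}\right) - 85 = - \frac{5575}{1716} - 85 = - \frac{151435}{1716}$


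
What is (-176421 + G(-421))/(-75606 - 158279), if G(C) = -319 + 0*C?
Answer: 35348/46777 ≈ 0.75567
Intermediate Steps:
G(C) = -319 (G(C) = -319 + 0 = -319)
(-176421 + G(-421))/(-75606 - 158279) = (-176421 - 319)/(-75606 - 158279) = -176740/(-233885) = -176740*(-1/233885) = 35348/46777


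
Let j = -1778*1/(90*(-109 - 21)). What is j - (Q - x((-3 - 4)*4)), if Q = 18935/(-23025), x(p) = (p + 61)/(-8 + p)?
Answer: 207131/3591900 ≈ 0.057666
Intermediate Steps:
x(p) = (61 + p)/(-8 + p)
Q = -3787/4605 (Q = 18935*(-1/23025) = -3787/4605 ≈ -0.82237)
j = 889/5850 (j = -1778/(90*(-130)) = -1778/(-11700) = -1778*(-1/11700) = 889/5850 ≈ 0.15197)
j - (Q - x((-3 - 4)*4)) = 889/5850 - (-3787/4605 - (61 + (-3 - 4)*4)/(-8 + (-3 - 4)*4)) = 889/5850 - (-3787/4605 - (61 - 7*4)/(-8 - 7*4)) = 889/5850 - (-3787/4605 - (61 - 28)/(-8 - 28)) = 889/5850 - (-3787/4605 - 33/(-36)) = 889/5850 - (-3787/4605 - (-1)*33/36) = 889/5850 - (-3787/4605 - 1*(-11/12)) = 889/5850 - (-3787/4605 + 11/12) = 889/5850 - 1*579/6140 = 889/5850 - 579/6140 = 207131/3591900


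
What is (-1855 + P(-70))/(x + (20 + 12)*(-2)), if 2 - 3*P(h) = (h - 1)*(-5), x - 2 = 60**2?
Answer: -2959/5307 ≈ -0.55757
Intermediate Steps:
x = 3602 (x = 2 + 60**2 = 2 + 3600 = 3602)
P(h) = -1 + 5*h/3 (P(h) = 2/3 - (h - 1)*(-5)/3 = 2/3 - (-1 + h)*(-5)/3 = 2/3 - (5 - 5*h)/3 = 2/3 + (-5/3 + 5*h/3) = -1 + 5*h/3)
(-1855 + P(-70))/(x + (20 + 12)*(-2)) = (-1855 + (-1 + (5/3)*(-70)))/(3602 + (20 + 12)*(-2)) = (-1855 + (-1 - 350/3))/(3602 + 32*(-2)) = (-1855 - 353/3)/(3602 - 64) = -5918/3/3538 = -5918/3*1/3538 = -2959/5307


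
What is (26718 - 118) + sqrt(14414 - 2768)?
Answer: 26600 + 3*sqrt(1294) ≈ 26708.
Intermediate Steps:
(26718 - 118) + sqrt(14414 - 2768) = 26600 + sqrt(11646) = 26600 + 3*sqrt(1294)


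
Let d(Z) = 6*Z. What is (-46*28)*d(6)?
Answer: -46368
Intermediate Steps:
(-46*28)*d(6) = (-46*28)*(6*6) = -1288*36 = -46368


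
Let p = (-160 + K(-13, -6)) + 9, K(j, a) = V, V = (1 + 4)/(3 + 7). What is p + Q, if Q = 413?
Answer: 525/2 ≈ 262.50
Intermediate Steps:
V = ½ (V = 5/10 = 5*(⅒) = ½ ≈ 0.50000)
K(j, a) = ½
p = -301/2 (p = (-160 + ½) + 9 = -319/2 + 9 = -301/2 ≈ -150.50)
p + Q = -301/2 + 413 = 525/2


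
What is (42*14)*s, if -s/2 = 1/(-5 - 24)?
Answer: 1176/29 ≈ 40.552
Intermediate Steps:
s = 2/29 (s = -2/(-5 - 24) = -2/(-29) = -2*(-1/29) = 2/29 ≈ 0.068966)
(42*14)*s = (42*14)*(2/29) = 588*(2/29) = 1176/29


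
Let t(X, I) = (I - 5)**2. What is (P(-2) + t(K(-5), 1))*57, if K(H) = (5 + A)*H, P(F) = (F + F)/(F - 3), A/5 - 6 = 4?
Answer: 4788/5 ≈ 957.60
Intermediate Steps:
A = 50 (A = 30 + 5*4 = 30 + 20 = 50)
P(F) = 2*F/(-3 + F) (P(F) = (2*F)/(-3 + F) = 2*F/(-3 + F))
K(H) = 55*H (K(H) = (5 + 50)*H = 55*H)
t(X, I) = (-5 + I)**2
(P(-2) + t(K(-5), 1))*57 = (2*(-2)/(-3 - 2) + (-5 + 1)**2)*57 = (2*(-2)/(-5) + (-4)**2)*57 = (2*(-2)*(-1/5) + 16)*57 = (4/5 + 16)*57 = (84/5)*57 = 4788/5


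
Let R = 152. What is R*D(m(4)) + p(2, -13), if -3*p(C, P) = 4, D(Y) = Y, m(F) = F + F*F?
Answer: 9116/3 ≈ 3038.7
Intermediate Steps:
m(F) = F + F**2
p(C, P) = -4/3 (p(C, P) = -1/3*4 = -4/3)
R*D(m(4)) + p(2, -13) = 152*(4*(1 + 4)) - 4/3 = 152*(4*5) - 4/3 = 152*20 - 4/3 = 3040 - 4/3 = 9116/3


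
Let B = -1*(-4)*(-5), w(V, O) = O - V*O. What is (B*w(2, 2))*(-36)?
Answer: -1440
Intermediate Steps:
w(V, O) = O - O*V
B = -20 (B = 4*(-5) = -20)
(B*w(2, 2))*(-36) = -40*(1 - 1*2)*(-36) = -40*(1 - 2)*(-36) = -40*(-1)*(-36) = -20*(-2)*(-36) = 40*(-36) = -1440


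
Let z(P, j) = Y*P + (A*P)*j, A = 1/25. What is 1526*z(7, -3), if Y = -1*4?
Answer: -1100246/25 ≈ -44010.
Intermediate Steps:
A = 1/25 ≈ 0.040000
Y = -4
z(P, j) = -4*P + P*j/25 (z(P, j) = -4*P + (P/25)*j = -4*P + P*j/25)
1526*z(7, -3) = 1526*((1/25)*7*(-100 - 3)) = 1526*((1/25)*7*(-103)) = 1526*(-721/25) = -1100246/25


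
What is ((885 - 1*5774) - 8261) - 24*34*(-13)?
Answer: -2542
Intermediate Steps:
((885 - 1*5774) - 8261) - 24*34*(-13) = ((885 - 5774) - 8261) - 816*(-13) = (-4889 - 8261) + 10608 = -13150 + 10608 = -2542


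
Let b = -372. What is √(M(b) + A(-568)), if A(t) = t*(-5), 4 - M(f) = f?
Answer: 4*√201 ≈ 56.710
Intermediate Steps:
M(f) = 4 - f
A(t) = -5*t
√(M(b) + A(-568)) = √((4 - 1*(-372)) - 5*(-568)) = √((4 + 372) + 2840) = √(376 + 2840) = √3216 = 4*√201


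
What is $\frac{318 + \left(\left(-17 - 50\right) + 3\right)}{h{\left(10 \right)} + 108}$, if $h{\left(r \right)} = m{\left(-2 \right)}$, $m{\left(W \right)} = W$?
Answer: $\frac{127}{53} \approx 2.3962$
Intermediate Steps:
$h{\left(r \right)} = -2$
$\frac{318 + \left(\left(-17 - 50\right) + 3\right)}{h{\left(10 \right)} + 108} = \frac{318 + \left(\left(-17 - 50\right) + 3\right)}{-2 + 108} = \frac{318 + \left(-67 + 3\right)}{106} = \left(318 - 64\right) \frac{1}{106} = 254 \cdot \frac{1}{106} = \frac{127}{53}$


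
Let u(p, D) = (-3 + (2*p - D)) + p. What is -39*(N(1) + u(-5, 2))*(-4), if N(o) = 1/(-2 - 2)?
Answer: -3159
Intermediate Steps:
u(p, D) = -3 - D + 3*p (u(p, D) = (-3 + (-D + 2*p)) + p = (-3 - D + 2*p) + p = -3 - D + 3*p)
N(o) = -¼ (N(o) = 1/(-4) = -¼)
-39*(N(1) + u(-5, 2))*(-4) = -39*(-¼ + (-3 - 1*2 + 3*(-5)))*(-4) = -39*(-¼ + (-3 - 2 - 15))*(-4) = -39*(-¼ - 20)*(-4) = -(-3159)*(-4)/4 = -39*81 = -3159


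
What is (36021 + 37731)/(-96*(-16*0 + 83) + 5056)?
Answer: -1317/52 ≈ -25.327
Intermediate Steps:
(36021 + 37731)/(-96*(-16*0 + 83) + 5056) = 73752/(-96*(0 + 83) + 5056) = 73752/(-96*83 + 5056) = 73752/(-7968 + 5056) = 73752/(-2912) = 73752*(-1/2912) = -1317/52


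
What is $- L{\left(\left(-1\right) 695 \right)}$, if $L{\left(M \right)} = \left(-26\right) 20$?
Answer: $520$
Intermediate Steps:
$L{\left(M \right)} = -520$
$- L{\left(\left(-1\right) 695 \right)} = \left(-1\right) \left(-520\right) = 520$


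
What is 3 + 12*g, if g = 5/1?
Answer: 63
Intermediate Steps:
g = 5 (g = 5*1 = 5)
3 + 12*g = 3 + 12*5 = 3 + 60 = 63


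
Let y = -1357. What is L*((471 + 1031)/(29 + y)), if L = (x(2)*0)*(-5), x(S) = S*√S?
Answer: 0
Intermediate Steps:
x(S) = S^(3/2)
L = 0 (L = (2^(3/2)*0)*(-5) = ((2*√2)*0)*(-5) = 0*(-5) = 0)
L*((471 + 1031)/(29 + y)) = 0*((471 + 1031)/(29 - 1357)) = 0*(1502/(-1328)) = 0*(1502*(-1/1328)) = 0*(-751/664) = 0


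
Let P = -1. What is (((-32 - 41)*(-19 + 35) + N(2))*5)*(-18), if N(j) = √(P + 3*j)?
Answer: 105120 - 90*√5 ≈ 1.0492e+5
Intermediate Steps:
N(j) = √(-1 + 3*j)
(((-32 - 41)*(-19 + 35) + N(2))*5)*(-18) = (((-32 - 41)*(-19 + 35) + √(-1 + 3*2))*5)*(-18) = ((-73*16 + √(-1 + 6))*5)*(-18) = ((-1168 + √5)*5)*(-18) = (-5840 + 5*√5)*(-18) = 105120 - 90*√5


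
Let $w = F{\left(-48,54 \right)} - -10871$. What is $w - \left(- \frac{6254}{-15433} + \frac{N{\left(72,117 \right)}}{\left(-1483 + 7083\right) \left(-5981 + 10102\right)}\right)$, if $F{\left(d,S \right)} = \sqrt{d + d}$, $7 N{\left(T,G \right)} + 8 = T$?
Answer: $\frac{846919954966159}{77909256425} + 4 i \sqrt{6} \approx 10871.0 + 9.798 i$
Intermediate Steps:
$N{\left(T,G \right)} = - \frac{8}{7} + \frac{T}{7}$
$F{\left(d,S \right)} = \sqrt{2} \sqrt{d}$ ($F{\left(d,S \right)} = \sqrt{2 d} = \sqrt{2} \sqrt{d}$)
$w = 10871 + 4 i \sqrt{6}$ ($w = \sqrt{2} \sqrt{-48} - -10871 = \sqrt{2} \cdot 4 i \sqrt{3} + 10871 = 4 i \sqrt{6} + 10871 = 10871 + 4 i \sqrt{6} \approx 10871.0 + 9.798 i$)
$w - \left(- \frac{6254}{-15433} + \frac{N{\left(72,117 \right)}}{\left(-1483 + 7083\right) \left(-5981 + 10102\right)}\right) = \left(10871 + 4 i \sqrt{6}\right) - \left(- \frac{6254}{-15433} + \frac{- \frac{8}{7} + \frac{1}{7} \cdot 72}{\left(-1483 + 7083\right) \left(-5981 + 10102\right)}\right) = \left(10871 + 4 i \sqrt{6}\right) - \left(\left(-6254\right) \left(- \frac{1}{15433}\right) + \frac{- \frac{8}{7} + \frac{72}{7}}{5600 \cdot 4121}\right) = \left(10871 + 4 i \sqrt{6}\right) - \left(\frac{6254}{15433} + \frac{64}{7 \cdot 23077600}\right) = \left(10871 + 4 i \sqrt{6}\right) - \left(\frac{6254}{15433} + \frac{64}{7} \cdot \frac{1}{23077600}\right) = \left(10871 + 4 i \sqrt{6}\right) - \left(\frac{6254}{15433} + \frac{2}{5048225}\right) = \left(10871 + 4 i \sqrt{6}\right) - \frac{31571630016}{77909256425} = \frac{846919954966159}{77909256425} + 4 i \sqrt{6}$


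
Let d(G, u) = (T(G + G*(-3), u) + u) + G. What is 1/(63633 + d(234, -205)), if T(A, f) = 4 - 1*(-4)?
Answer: 1/63670 ≈ 1.5706e-5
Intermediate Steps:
T(A, f) = 8 (T(A, f) = 4 + 4 = 8)
d(G, u) = 8 + G + u (d(G, u) = (8 + u) + G = 8 + G + u)
1/(63633 + d(234, -205)) = 1/(63633 + (8 + 234 - 205)) = 1/(63633 + 37) = 1/63670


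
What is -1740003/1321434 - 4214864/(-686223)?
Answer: 162060537641/33585126066 ≈ 4.8254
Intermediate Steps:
-1740003/1321434 - 4214864/(-686223) = -1740003*1/1321434 - 4214864*(-1/686223) = -580001/440478 + 4214864/686223 = 162060537641/33585126066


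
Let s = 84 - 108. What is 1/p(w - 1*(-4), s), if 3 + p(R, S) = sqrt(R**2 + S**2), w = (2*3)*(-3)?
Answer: 3/763 + 2*sqrt(193)/763 ≈ 0.040347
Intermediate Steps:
s = -24
w = -18 (w = 6*(-3) = -18)
p(R, S) = -3 + sqrt(R**2 + S**2)
1/p(w - 1*(-4), s) = 1/(-3 + sqrt((-18 - 1*(-4))**2 + (-24)**2)) = 1/(-3 + sqrt((-18 + 4)**2 + 576)) = 1/(-3 + sqrt((-14)**2 + 576)) = 1/(-3 + sqrt(196 + 576)) = 1/(-3 + sqrt(772)) = 1/(-3 + 2*sqrt(193))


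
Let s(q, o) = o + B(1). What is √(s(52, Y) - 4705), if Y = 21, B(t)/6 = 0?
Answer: 2*I*√1171 ≈ 68.44*I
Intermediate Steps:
B(t) = 0 (B(t) = 6*0 = 0)
s(q, o) = o (s(q, o) = o + 0 = o)
√(s(52, Y) - 4705) = √(21 - 4705) = √(-4684) = 2*I*√1171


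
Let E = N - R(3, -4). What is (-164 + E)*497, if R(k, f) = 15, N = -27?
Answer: -102382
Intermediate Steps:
E = -42 (E = -27 - 1*15 = -27 - 15 = -42)
(-164 + E)*497 = (-164 - 42)*497 = -206*497 = -102382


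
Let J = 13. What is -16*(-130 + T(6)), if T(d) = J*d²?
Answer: -5408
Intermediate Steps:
T(d) = 13*d²
-16*(-130 + T(6)) = -16*(-130 + 13*6²) = -16*(-130 + 13*36) = -16*(-130 + 468) = -16*338 = -5408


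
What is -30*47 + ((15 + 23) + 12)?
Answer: -1360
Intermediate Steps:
-30*47 + ((15 + 23) + 12) = -1410 + (38 + 12) = -1410 + 50 = -1360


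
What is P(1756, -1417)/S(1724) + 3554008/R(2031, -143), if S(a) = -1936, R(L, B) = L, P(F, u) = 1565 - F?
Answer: 6880947409/3932016 ≈ 1750.0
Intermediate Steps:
P(1756, -1417)/S(1724) + 3554008/R(2031, -143) = (1565 - 1*1756)/(-1936) + 3554008/2031 = (1565 - 1756)*(-1/1936) + 3554008*(1/2031) = -191*(-1/1936) + 3554008/2031 = 191/1936 + 3554008/2031 = 6880947409/3932016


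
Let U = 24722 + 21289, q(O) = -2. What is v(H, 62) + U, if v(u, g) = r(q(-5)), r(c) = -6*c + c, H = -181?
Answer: 46021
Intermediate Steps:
r(c) = -5*c
v(u, g) = 10 (v(u, g) = -5*(-2) = 10)
U = 46011
v(H, 62) + U = 10 + 46011 = 46021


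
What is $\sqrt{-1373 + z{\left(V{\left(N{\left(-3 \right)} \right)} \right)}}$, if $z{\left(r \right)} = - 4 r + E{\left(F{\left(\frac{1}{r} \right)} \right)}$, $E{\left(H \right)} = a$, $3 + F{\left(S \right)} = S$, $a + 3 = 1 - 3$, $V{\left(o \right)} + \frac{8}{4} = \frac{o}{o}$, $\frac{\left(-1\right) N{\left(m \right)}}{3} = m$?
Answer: $i \sqrt{1374} \approx 37.068 i$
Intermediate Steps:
$N{\left(m \right)} = - 3 m$
$V{\left(o \right)} = -1$ ($V{\left(o \right)} = -2 + \frac{o}{o} = -2 + 1 = -1$)
$a = -5$ ($a = -3 + \left(1 - 3\right) = -3 - 2 = -5$)
$F{\left(S \right)} = -3 + S$
$E{\left(H \right)} = -5$
$z{\left(r \right)} = -5 - 4 r$ ($z{\left(r \right)} = - 4 r - 5 = -5 - 4 r$)
$\sqrt{-1373 + z{\left(V{\left(N{\left(-3 \right)} \right)} \right)}} = \sqrt{-1373 - 1} = \sqrt{-1374} = i \sqrt{1374}$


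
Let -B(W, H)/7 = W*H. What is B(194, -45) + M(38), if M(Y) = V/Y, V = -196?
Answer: 1160992/19 ≈ 61105.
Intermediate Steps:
B(W, H) = -7*H*W (B(W, H) = -7*W*H = -7*H*W)
M(Y) = -196/Y
B(194, -45) + M(38) = -7*(-45)*194 - 196/38 = 61110 - 196*1/38 = 61110 - 98/19 = 1160992/19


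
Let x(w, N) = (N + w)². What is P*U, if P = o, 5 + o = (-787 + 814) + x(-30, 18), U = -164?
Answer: -27224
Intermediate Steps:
o = 166 (o = -5 + ((-787 + 814) + (18 - 30)²) = -5 + (27 + (-12)²) = -5 + (27 + 144) = -5 + 171 = 166)
P = 166
P*U = 166*(-164) = -27224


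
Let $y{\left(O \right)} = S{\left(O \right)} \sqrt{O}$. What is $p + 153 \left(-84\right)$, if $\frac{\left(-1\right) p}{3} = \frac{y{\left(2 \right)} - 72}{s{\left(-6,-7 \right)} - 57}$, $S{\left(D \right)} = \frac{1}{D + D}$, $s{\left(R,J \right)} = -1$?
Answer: $- \frac{372816}{29} + \frac{3 \sqrt{2}}{232} \approx -12856.0$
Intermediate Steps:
$S{\left(D \right)} = \frac{1}{2 D}$
$y{\left(O \right)} = \frac{1}{2 \sqrt{O}}$ ($y{\left(O \right)} = \frac{1}{2 O} \sqrt{O} = \frac{1}{2 \sqrt{O}}$)
$p = - \frac{108}{29} + \frac{3 \sqrt{2}}{232}$ ($p = - 3 \frac{\frac{1}{2 \sqrt{2}} - 72}{-1 - 57} = - 3 \frac{\frac{\frac{1}{2} \sqrt{2}}{2} - 72}{-58} = - 3 \left(\frac{\sqrt{2}}{4} - 72\right) \left(- \frac{1}{58}\right) = - 3 \left(-72 + \frac{\sqrt{2}}{4}\right) \left(- \frac{1}{58}\right) = - 3 \left(\frac{36}{29} - \frac{\sqrt{2}}{232}\right) = - \frac{108}{29} + \frac{3 \sqrt{2}}{232} \approx -3.7058$)
$p + 153 \left(-84\right) = \left(- \frac{108}{29} + \frac{3 \sqrt{2}}{232}\right) + 153 \left(-84\right) = \left(- \frac{108}{29} + \frac{3 \sqrt{2}}{232}\right) - 12852 = - \frac{372816}{29} + \frac{3 \sqrt{2}}{232}$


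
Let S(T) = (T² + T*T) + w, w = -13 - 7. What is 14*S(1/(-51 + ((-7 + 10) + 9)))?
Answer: -425852/1521 ≈ -279.98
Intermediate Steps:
w = -20
S(T) = -20 + 2*T² (S(T) = (T² + T*T) - 20 = (T² + T²) - 20 = 2*T² - 20 = -20 + 2*T²)
14*S(1/(-51 + ((-7 + 10) + 9))) = 14*(-20 + 2*(1/(-51 + ((-7 + 10) + 9)))²) = 14*(-20 + 2*(1/(-51 + (3 + 9)))²) = 14*(-20 + 2*(1/(-51 + 12))²) = 14*(-20 + 2*(1/(-39))²) = 14*(-20 + 2*(-1/39)²) = 14*(-20 + 2*(1/1521)) = 14*(-20 + 2/1521) = 14*(-30418/1521) = -425852/1521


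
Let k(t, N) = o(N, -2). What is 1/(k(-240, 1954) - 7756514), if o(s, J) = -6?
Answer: -1/7756520 ≈ -1.2892e-7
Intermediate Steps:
k(t, N) = -6
1/(k(-240, 1954) - 7756514) = 1/(-6 - 7756514) = 1/(-7756520) = -1/7756520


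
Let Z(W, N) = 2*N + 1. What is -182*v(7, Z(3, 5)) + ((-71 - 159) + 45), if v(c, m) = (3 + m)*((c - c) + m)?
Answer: -28213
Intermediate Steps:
Z(W, N) = 1 + 2*N
v(c, m) = m*(3 + m) (v(c, m) = (3 + m)*(0 + m) = (3 + m)*m = m*(3 + m))
-182*v(7, Z(3, 5)) + ((-71 - 159) + 45) = -182*(1 + 2*5)*(3 + (1 + 2*5)) + ((-71 - 159) + 45) = -182*(1 + 10)*(3 + (1 + 10)) + (-230 + 45) = -2002*(3 + 11) - 185 = -2002*14 - 185 = -182*154 - 185 = -28028 - 185 = -28213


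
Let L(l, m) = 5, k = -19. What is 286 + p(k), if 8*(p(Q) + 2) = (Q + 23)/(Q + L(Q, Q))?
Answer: 7951/28 ≈ 283.96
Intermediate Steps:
p(Q) = -2 + (23 + Q)/(8*(5 + Q)) (p(Q) = -2 + ((Q + 23)/(Q + 5))/8 = -2 + ((23 + Q)/(5 + Q))/8 = -2 + (23 + Q)/(8*(5 + Q)))
286 + p(k) = 286 + 3*(-19 - 5*(-19))/(8*(5 - 19)) = 286 + (3/8)*(-19 + 95)/(-14) = 286 + (3/8)*(-1/14)*76 = 286 - 57/28 = 7951/28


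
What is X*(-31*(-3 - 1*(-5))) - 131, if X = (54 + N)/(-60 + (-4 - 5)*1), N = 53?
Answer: -2405/69 ≈ -34.855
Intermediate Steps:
X = -107/69 (X = (54 + 53)/(-60 + (-4 - 5)*1) = 107/(-60 - 9*1) = 107/(-60 - 9) = 107/(-69) = 107*(-1/69) = -107/69 ≈ -1.5507)
X*(-31*(-3 - 1*(-5))) - 131 = -(-3317)*(-3 - 1*(-5))/69 - 131 = -(-3317)*(-3 + 5)/69 - 131 = -(-3317)*2/69 - 131 = -107/69*(-62) - 131 = 6634/69 - 131 = -2405/69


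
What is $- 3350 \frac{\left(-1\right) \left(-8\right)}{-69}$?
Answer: $\frac{26800}{69} \approx 388.41$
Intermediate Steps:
$- 3350 \frac{\left(-1\right) \left(-8\right)}{-69} = - 3350 \cdot 8 \left(- \frac{1}{69}\right) = \left(-3350\right) \left(- \frac{8}{69}\right) = \frac{26800}{69}$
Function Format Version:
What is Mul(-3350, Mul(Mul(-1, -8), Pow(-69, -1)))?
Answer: Rational(26800, 69) ≈ 388.41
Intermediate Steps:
Mul(-3350, Mul(Mul(-1, -8), Pow(-69, -1))) = Mul(-3350, Mul(8, Rational(-1, 69))) = Mul(-3350, Rational(-8, 69)) = Rational(26800, 69)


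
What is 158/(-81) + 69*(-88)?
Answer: -491990/81 ≈ -6074.0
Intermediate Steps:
158/(-81) + 69*(-88) = 158*(-1/81) - 6072 = -158/81 - 6072 = -491990/81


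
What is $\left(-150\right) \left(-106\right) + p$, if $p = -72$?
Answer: $15828$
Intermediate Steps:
$\left(-150\right) \left(-106\right) + p = \left(-150\right) \left(-106\right) - 72 = 15900 - 72 = 15828$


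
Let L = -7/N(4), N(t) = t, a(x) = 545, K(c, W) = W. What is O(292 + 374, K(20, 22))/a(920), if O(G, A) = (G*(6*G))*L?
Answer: -4657338/545 ≈ -8545.6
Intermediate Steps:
L = -7/4 ≈ -1.7500
O(G, A) = -21*G**2/2 (O(G, A) = (G*(6*G))*(-7/4) = (6*G**2)*(-7/4) = -21*G**2/2)
O(292 + 374, K(20, 22))/a(920) = -21*(292 + 374)**2/2/545 = -21/2*666**2*(1/545) = -21/2*443556*(1/545) = -4657338*1/545 = -4657338/545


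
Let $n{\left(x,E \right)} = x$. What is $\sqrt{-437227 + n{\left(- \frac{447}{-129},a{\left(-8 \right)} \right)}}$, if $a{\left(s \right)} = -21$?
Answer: $\frac{2 i \sqrt{202106579}}{43} \approx 661.23 i$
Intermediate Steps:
$\sqrt{-437227 + n{\left(- \frac{447}{-129},a{\left(-8 \right)} \right)}} = \sqrt{-437227 - \frac{447}{-129}} = \sqrt{-437227 - - \frac{149}{43}} = \sqrt{-437227 + \frac{149}{43}} = \sqrt{- \frac{18800612}{43}} = \frac{2 i \sqrt{202106579}}{43}$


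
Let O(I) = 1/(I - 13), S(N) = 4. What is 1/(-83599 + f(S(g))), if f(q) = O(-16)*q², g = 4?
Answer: -29/2424387 ≈ -1.1962e-5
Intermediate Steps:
O(I) = 1/(-13 + I)
f(q) = -q²/29 (f(q) = q²/(-13 - 16) = q²/(-29) = -q²/29)
1/(-83599 + f(S(g))) = 1/(-83599 - 1/29*4²) = 1/(-83599 - 1/29*16) = 1/(-83599 - 16/29) = 1/(-2424387/29) = -29/2424387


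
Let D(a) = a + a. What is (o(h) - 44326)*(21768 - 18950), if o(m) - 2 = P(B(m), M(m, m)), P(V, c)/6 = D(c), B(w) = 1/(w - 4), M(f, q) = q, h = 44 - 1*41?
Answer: -124803584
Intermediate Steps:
h = 3 (h = 44 - 41 = 3)
D(a) = 2*a
B(w) = 1/(-4 + w)
P(V, c) = 12*c (P(V, c) = 6*(2*c) = 12*c)
o(m) = 2 + 12*m
(o(h) - 44326)*(21768 - 18950) = ((2 + 12*3) - 44326)*(21768 - 18950) = ((2 + 36) - 44326)*2818 = (38 - 44326)*2818 = -44288*2818 = -124803584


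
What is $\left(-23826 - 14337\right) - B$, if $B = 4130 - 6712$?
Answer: $-35581$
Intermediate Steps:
$B = -2582$ ($B = 4130 - 6712 = -2582$)
$\left(-23826 - 14337\right) - B = \left(-23826 - 14337\right) - -2582 = \left(-23826 - 14337\right) + 2582 = -38163 + 2582 = -35581$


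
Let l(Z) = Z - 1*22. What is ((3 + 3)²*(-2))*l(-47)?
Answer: 4968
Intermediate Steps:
l(Z) = -22 + Z (l(Z) = Z - 22 = -22 + Z)
((3 + 3)²*(-2))*l(-47) = ((3 + 3)²*(-2))*(-22 - 47) = (6²*(-2))*(-69) = (36*(-2))*(-69) = -72*(-69) = 4968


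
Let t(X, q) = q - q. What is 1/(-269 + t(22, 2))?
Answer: -1/269 ≈ -0.0037175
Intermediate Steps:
t(X, q) = 0
1/(-269 + t(22, 2)) = 1/(-269 + 0) = 1/(-269) = -1/269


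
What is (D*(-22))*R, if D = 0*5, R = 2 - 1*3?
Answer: 0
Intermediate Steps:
R = -1 (R = 2 - 3 = -1)
D = 0
(D*(-22))*R = (0*(-22))*(-1) = 0*(-1) = 0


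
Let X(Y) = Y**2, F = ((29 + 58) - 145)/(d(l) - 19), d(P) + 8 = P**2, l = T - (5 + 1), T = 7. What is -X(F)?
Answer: -841/169 ≈ -4.9763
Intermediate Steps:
l = 1 (l = 7 - (5 + 1) = 7 - 1*6 = 7 - 6 = 1)
d(P) = -8 + P**2
F = 29/13 (F = ((29 + 58) - 145)/((-8 + 1**2) - 19) = (87 - 145)/((-8 + 1) - 19) = -58/(-7 - 19) = -58/(-26) = -58*(-1/26) = 29/13 ≈ 2.2308)
-X(F) = -(29/13)**2 = -1*841/169 = -841/169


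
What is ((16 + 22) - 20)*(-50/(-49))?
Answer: 900/49 ≈ 18.367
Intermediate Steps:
((16 + 22) - 20)*(-50/(-49)) = (38 - 20)*(-50*(-1/49)) = 18*(50/49) = 900/49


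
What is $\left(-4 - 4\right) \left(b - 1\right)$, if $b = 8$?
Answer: $-56$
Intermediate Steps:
$\left(-4 - 4\right) \left(b - 1\right) = \left(-4 - 4\right) \left(8 - 1\right) = \left(-4 - 4\right) 7 = \left(-8\right) 7 = -56$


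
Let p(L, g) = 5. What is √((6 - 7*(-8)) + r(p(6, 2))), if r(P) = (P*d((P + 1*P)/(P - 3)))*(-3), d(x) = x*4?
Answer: I*√238 ≈ 15.427*I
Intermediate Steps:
d(x) = 4*x
r(P) = -24*P²/(-3 + P) (r(P) = (P*(4*((P + 1*P)/(P - 3))))*(-3) = (P*(4*((P + P)/(-3 + P))))*(-3) = (P*(4*((2*P)/(-3 + P))))*(-3) = (P*(4*(2*P/(-3 + P))))*(-3) = (P*(8*P/(-3 + P)))*(-3) = (8*P²/(-3 + P))*(-3) = -24*P²/(-3 + P))
√((6 - 7*(-8)) + r(p(6, 2))) = √((6 - 7*(-8)) - 24*5²/(-3 + 5)) = √((6 + 56) - 24*25/2) = √(62 - 24*25*½) = √(62 - 300) = √(-238) = I*√238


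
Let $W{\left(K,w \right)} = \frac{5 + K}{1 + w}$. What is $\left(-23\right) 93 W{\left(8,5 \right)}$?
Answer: $- \frac{9269}{2} \approx -4634.5$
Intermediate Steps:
$W{\left(K,w \right)} = \frac{5 + K}{1 + w}$
$\left(-23\right) 93 W{\left(8,5 \right)} = \left(-23\right) 93 \frac{5 + 8}{1 + 5} = - 2139 \cdot \frac{1}{6} \cdot 13 = \left(-2139\right) \frac{13}{6} = - \frac{9269}{2}$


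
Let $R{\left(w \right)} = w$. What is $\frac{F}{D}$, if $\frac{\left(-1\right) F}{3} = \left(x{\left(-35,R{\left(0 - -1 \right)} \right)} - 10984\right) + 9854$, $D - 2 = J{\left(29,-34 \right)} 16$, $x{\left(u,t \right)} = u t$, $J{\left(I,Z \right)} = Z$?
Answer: $- \frac{3495}{542} \approx -6.4483$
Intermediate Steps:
$x{\left(u,t \right)} = t u$
$D = -542$ ($D = 2 - 544 = -542$)
$F = 3495$ ($F = - 3 \left(\left(\left(0 - -1\right) \left(-35\right) - 10984\right) + 9854\right) = - 3 \left(\left(\left(0 + 1\right) \left(-35\right) - 10984\right) + 9854\right) = - 3 \left(\left(1 \left(-35\right) - 10984\right) + 9854\right) = - 3 \left(\left(-35 - 10984\right) + 9854\right) = - 3 \left(-11019 + 9854\right) = \left(-3\right) \left(-1165\right) = 3495$)
$\frac{F}{D} = \frac{3495}{-542} = 3495 \left(- \frac{1}{542}\right) = - \frac{3495}{542}$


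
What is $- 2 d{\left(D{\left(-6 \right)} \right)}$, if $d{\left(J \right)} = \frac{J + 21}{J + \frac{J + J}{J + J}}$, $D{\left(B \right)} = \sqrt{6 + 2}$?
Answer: $\frac{26}{7} - \frac{80 \sqrt{2}}{7} \approx -12.448$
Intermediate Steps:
$D{\left(B \right)} = 2 \sqrt{2}$ ($D{\left(B \right)} = \sqrt{8} = 2 \sqrt{2}$)
$d{\left(J \right)} = \frac{21 + J}{1 + J}$ ($d{\left(J \right)} = \frac{21 + J}{J + \frac{2 J}{2 J}} = \frac{21 + J}{J + 2 J \frac{1}{2 J}} = \frac{21 + J}{J + 1} = \frac{21 + J}{1 + J}$)
$- 2 d{\left(D{\left(-6 \right)} \right)} = - 2 \frac{21 + 2 \sqrt{2}}{1 + 2 \sqrt{2}} = - \frac{2 \left(21 + 2 \sqrt{2}\right)}{1 + 2 \sqrt{2}}$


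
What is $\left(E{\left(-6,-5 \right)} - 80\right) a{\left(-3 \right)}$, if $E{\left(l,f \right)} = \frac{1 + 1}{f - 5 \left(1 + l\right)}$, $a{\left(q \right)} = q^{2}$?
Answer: $- \frac{7191}{10} \approx -719.1$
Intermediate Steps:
$E{\left(l,f \right)} = \frac{2}{-5 + f - 5 l}$ ($E{\left(l,f \right)} = \frac{2}{f - \left(5 + 5 l\right)} = \frac{2}{-5 + f - 5 l}$)
$\left(E{\left(-6,-5 \right)} - 80\right) a{\left(-3 \right)} = \left(\frac{2}{-5 - 5 - -30} - 80\right) \left(-3\right)^{2} = \left(\frac{2}{-5 - 5 + 30} - 80\right) 9 = \left(\frac{2}{20} - 80\right) 9 = \left(2 \cdot \frac{1}{20} - 80\right) 9 = \left(\frac{1}{10} - 80\right) 9 = \left(- \frac{799}{10}\right) 9 = - \frac{7191}{10}$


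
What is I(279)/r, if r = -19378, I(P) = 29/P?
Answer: -29/5406462 ≈ -5.3640e-6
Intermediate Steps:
I(279)/r = (29/279)/(-19378) = (29*(1/279))*(-1/19378) = (29/279)*(-1/19378) = -29/5406462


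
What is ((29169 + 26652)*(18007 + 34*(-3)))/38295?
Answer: 2897029/111 ≈ 26099.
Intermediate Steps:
((29169 + 26652)*(18007 + 34*(-3)))/38295 = (55821*(18007 - 102))*(1/38295) = (55821*17905)*(1/38295) = 999475005*(1/38295) = 2897029/111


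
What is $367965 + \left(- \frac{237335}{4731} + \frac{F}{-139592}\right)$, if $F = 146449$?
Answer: $\frac{242973851477141}{660409752} \approx 3.6791 \cdot 10^{5}$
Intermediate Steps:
$367965 + \left(- \frac{237335}{4731} + \frac{F}{-139592}\right) = 367965 + \left(- \frac{237335}{4731} + \frac{146449}{-139592}\right) = 367965 + \left(\left(-237335\right) \frac{1}{4731} + 146449 \left(- \frac{1}{139592}\right)\right) = 367965 - \frac{33822917539}{660409752} = \frac{242973851477141}{660409752}$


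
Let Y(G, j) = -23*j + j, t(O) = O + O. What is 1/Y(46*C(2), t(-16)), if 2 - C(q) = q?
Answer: 1/704 ≈ 0.0014205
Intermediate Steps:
t(O) = 2*O
C(q) = 2 - q
Y(G, j) = -22*j
1/Y(46*C(2), t(-16)) = 1/(-44*(-16)) = 1/(-22*(-32)) = 1/704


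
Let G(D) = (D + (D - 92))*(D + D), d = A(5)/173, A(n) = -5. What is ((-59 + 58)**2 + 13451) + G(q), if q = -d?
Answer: 402445848/29929 ≈ 13447.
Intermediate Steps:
d = -5/173 ≈ -0.028902
q = 5/173 (q = -1*(-5/173) = 5/173 ≈ 0.028902)
G(D) = 2*D*(-92 + 2*D) (G(D) = (D + (-92 + D))*(2*D) = (-92 + 2*D)*(2*D) = 2*D*(-92 + 2*D))
((-59 + 58)**2 + 13451) + G(q) = ((-59 + 58)**2 + 13451) + 4*(5/173)*(-46 + 5/173) = ((-1)**2 + 13451) + 4*(5/173)*(-7953/173) = (1 + 13451) - 159060/29929 = 13452 - 159060/29929 = 402445848/29929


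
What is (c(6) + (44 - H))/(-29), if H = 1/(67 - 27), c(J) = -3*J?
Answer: -1039/1160 ≈ -0.89569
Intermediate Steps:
H = 1/40 ≈ 0.025000
(c(6) + (44 - H))/(-29) = (-3*6 + (44 - 1*1/40))/(-29) = (-18 + (44 - 1/40))*(-1/29) = (-18 + 1759/40)*(-1/29) = (1039/40)*(-1/29) = -1039/1160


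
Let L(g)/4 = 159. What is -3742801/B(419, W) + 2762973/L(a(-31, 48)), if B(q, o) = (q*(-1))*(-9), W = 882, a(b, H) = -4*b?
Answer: 2679583249/799452 ≈ 3351.8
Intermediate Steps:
B(q, o) = 9*q (B(q, o) = -q*(-9) = 9*q)
L(g) = 636 (L(g) = 4*159 = 636)
-3742801/B(419, W) + 2762973/L(a(-31, 48)) = -3742801/(9*419) + 2762973/636 = -3742801/3771 + 2762973*(1/636) = -3742801*1/3771 + 920991/212 = -3742801/3771 + 920991/212 = 2679583249/799452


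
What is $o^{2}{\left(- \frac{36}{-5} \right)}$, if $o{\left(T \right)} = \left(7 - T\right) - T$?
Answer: $\frac{1369}{25} \approx 54.76$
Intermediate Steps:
$o{\left(T \right)} = 7 - 2 T$
$o^{2}{\left(- \frac{36}{-5} \right)} = \left(7 - 2 \left(- \frac{36}{-5}\right)\right)^{2} = \left(7 - 2 \left(\left(-36\right) \left(- \frac{1}{5}\right)\right)\right)^{2} = \left(7 - \frac{72}{5}\right)^{2} = \left(- \frac{37}{5}\right)^{2} = \frac{1369}{25}$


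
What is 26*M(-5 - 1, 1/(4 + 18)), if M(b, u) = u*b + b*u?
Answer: -156/11 ≈ -14.182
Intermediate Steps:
M(b, u) = 2*b*u (M(b, u) = b*u + b*u = 2*b*u)
26*M(-5 - 1, 1/(4 + 18)) = 26*(2*(-5 - 1)/(4 + 18)) = 26*(2*(-6)/22) = 26*(2*(-6)*(1/22)) = 26*(-6/11) = -156/11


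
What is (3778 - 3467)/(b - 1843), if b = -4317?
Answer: -311/6160 ≈ -0.050487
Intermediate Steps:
(3778 - 3467)/(b - 1843) = (3778 - 3467)/(-4317 - 1843) = 311/(-6160) = 311*(-1/6160) = -311/6160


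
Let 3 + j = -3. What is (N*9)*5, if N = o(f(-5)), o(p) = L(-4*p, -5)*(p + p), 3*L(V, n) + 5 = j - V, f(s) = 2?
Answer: -180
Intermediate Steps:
j = -6 (j = -3 - 3 = -6)
L(V, n) = -11/3 - V/3 (L(V, n) = -5/3 + (-6 - V)/3 = -5/3 + (-2 - V/3) = -11/3 - V/3)
o(p) = 2*p*(-11/3 + 4*p/3) (o(p) = (-11/3 - (-4)*p/3)*(p + p) = (-11/3 + 4*p/3)*(2*p) = 2*p*(-11/3 + 4*p/3))
N = -4 (N = (⅔)*2*(-11 + 4*2) = (⅔)*2*(-11 + 8) = (⅔)*2*(-3) = -4)
(N*9)*5 = -4*9*5 = -36*5 = -180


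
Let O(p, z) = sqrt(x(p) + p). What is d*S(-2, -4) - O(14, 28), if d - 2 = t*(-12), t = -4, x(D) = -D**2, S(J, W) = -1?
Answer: -50 - I*sqrt(182) ≈ -50.0 - 13.491*I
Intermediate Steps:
O(p, z) = sqrt(p - p**2) (O(p, z) = sqrt(-p**2 + p) = sqrt(p - p**2))
d = 50 (d = 2 - 4*(-12) = 2 + 48 = 50)
d*S(-2, -4) - O(14, 28) = 50*(-1) - sqrt(14*(1 - 1*14)) = -50 - sqrt(14*(1 - 14)) = -50 - sqrt(14*(-13)) = -50 - sqrt(-182) = -50 - I*sqrt(182)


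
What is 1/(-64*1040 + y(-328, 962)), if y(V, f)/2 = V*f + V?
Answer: -1/698288 ≈ -1.4321e-6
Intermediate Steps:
y(V, f) = 2*V + 2*V*f (y(V, f) = 2*(V*f + V) = 2*(V + V*f) = 2*V + 2*V*f)
1/(-64*1040 + y(-328, 962)) = 1/(-64*1040 + 2*(-328)*(1 + 962)) = 1/(-66560 + 2*(-328)*963) = 1/(-66560 - 631728) = 1/(-698288) = -1/698288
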